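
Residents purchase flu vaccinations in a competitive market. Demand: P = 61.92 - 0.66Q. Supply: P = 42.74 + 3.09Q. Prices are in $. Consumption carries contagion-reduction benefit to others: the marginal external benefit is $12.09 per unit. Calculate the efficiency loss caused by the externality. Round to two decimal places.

Market equilibrium (private): 42.74 + 3.09Q = 61.92 - 0.66Q → Q_m = 5.1147.
Social marginal benefit = demand + MEB = 74.01 - 0.66Q.
Set SMB = MC: 74.01 - 0.66Q = 42.74 + 3.09Q → Q* = 8.3387.
Between Q* and Q_m the wedge SMB − MC runs linearly from 0 to MEB(Q_m), so the loss is a triangle.
DWL = ½ × 3.2240 × 12.0900 = 19.4891.

DWL = $19.49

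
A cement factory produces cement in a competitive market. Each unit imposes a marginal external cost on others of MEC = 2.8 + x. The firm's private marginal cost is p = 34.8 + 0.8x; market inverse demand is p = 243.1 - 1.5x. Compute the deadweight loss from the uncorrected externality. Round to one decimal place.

DWL = 1320.8

Market equilibrium (private): 34.8 + 0.8x = 243.1 - 1.5x → x_m = 90.5652.
Social marginal cost = private MC + MEC = 37.6 + 1.8x.
Set SMC = demand: 37.6 + 1.8x = 243.1 - 1.5x → x* = 62.2727.
Between x* and x_m the wedge SMC − demand runs linearly from 0 to MEC(x_m), so the loss is a triangle.
DWL = ½ × 28.2925 × 93.3652 = 1320.7675.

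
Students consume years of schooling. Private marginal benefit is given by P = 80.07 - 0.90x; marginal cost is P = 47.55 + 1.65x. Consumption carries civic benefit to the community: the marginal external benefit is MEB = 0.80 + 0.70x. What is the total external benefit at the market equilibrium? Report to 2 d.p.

Market equilibrium (private): 47.55 + 1.65x = 80.07 - 0.90x → x_m = 12.7529.
Total external benefit = ∫₀^{x_m} (0.80 + 0.70x) dx = 0.80×12.7529 + ½×0.70×12.7529² = 67.1251.

67.13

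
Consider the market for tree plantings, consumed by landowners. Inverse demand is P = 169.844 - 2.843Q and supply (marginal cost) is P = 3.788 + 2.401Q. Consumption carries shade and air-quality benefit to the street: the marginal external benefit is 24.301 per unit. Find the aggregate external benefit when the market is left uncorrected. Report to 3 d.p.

Market equilibrium (private): 3.788 + 2.401Q = 169.844 - 2.843Q → Q_m = 31.6659.
Total external benefit = MEB × Q_m = 24.301 × 31.6659 = 769.5130.

769.513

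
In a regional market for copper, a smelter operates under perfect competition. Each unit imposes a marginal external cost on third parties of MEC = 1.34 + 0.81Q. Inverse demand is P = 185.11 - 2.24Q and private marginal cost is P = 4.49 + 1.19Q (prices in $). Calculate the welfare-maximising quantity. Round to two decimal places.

Q* = 42.28

Social marginal cost = private MC + MEC = 5.83 + 2.00Q.
Set SMC = demand: 5.83 + 2.00Q = 185.11 - 2.24Q → Q* = 42.2830.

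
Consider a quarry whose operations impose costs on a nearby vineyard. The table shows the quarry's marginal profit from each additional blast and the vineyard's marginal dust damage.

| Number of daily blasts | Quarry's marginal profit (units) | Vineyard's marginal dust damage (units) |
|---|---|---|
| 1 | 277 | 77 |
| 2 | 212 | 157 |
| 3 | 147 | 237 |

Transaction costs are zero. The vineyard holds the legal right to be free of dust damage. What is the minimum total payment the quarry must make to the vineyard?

234

Efficient level: marginal profit ≥ marginal dust damage through level 2, so k* = 2.
With the vineyard holding the right, the quarry must at least compensate total damage at k*: 77 + 157 = 234.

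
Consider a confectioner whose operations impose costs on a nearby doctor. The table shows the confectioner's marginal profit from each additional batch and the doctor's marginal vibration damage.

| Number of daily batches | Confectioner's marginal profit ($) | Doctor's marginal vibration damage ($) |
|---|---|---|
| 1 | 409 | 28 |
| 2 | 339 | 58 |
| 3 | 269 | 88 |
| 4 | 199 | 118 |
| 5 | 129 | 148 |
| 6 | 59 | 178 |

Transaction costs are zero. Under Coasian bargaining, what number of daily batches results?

Bargaining reaches the level where marginal profit last exceeds marginal vibration damage.
That holds through level 4 (199 ≥ 118) but not at 5 (129 < 148).

4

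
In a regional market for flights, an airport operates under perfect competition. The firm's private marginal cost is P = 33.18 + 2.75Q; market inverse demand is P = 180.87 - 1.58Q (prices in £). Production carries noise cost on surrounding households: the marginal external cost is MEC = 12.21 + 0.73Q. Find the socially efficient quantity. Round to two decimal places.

Q* = 26.77

Social marginal cost = private MC + MEC = 45.39 + 3.48Q.
Set SMC = demand: 45.39 + 3.48Q = 180.87 - 1.58Q → Q* = 26.7747.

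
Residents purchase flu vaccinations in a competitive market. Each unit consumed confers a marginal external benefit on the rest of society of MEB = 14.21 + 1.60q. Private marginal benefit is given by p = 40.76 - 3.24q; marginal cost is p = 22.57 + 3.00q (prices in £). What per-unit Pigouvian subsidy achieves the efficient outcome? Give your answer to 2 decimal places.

Social marginal benefit = demand + MEB = 54.97 - 1.64q.
Set SMB = MC: 54.97 - 1.64q = 22.57 + 3.00q → q* = 6.9828.
The Pigouvian subsidy equals MEB at q*: 14.21 + 1.60×6.9828 = 25.3825.

subsidy = £25.38 per unit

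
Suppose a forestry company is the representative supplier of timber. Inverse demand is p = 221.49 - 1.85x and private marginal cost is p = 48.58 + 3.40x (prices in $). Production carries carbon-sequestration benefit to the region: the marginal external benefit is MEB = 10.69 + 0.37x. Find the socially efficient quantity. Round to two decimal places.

Social marginal cost = private MC − MEB = 37.89 + 3.03x.
Set SMC = demand: 37.89 + 3.03x = 221.49 - 1.85x → x* = 37.6230.

x* = 37.62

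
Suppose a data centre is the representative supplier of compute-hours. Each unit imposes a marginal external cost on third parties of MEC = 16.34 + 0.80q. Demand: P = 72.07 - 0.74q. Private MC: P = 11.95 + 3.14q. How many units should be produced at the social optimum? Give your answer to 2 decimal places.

q* = 9.35

Social marginal cost = private MC + MEC = 28.29 + 3.94q.
Set SMC = demand: 28.29 + 3.94q = 72.07 - 0.74q → q* = 9.3547.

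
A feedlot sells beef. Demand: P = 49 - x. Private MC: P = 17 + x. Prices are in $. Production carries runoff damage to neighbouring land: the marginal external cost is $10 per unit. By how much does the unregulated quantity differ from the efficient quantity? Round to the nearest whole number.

5 units

Market equilibrium (private): 17 + x = 49 - x → x_m = 16.0000.
Social marginal cost = private MC + MEC = 27 + x.
Set SMC = demand: 27 + x = 49 - x → x* = 11.0000.
Gap = |16.0000 − 11.0000| = 5.0000.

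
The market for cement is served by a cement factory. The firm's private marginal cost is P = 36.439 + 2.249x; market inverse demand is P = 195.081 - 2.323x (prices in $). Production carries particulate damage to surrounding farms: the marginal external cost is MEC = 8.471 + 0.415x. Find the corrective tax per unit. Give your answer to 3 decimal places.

Social marginal cost = private MC + MEC = 44.910 + 2.664x.
Set SMC = demand: 44.910 + 2.664x = 195.081 - 2.323x → x* = 30.1125.
The Pigouvian tax equals MEC at x*: 8.471 + 0.415×30.1125 = 20.9677.

tax = $20.968 per unit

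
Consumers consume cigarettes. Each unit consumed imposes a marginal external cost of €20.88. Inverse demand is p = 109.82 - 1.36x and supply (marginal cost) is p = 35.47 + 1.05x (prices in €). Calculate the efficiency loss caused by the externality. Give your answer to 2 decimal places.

Market equilibrium (private): 35.47 + 1.05x = 109.82 - 1.36x → x_m = 30.8506.
Social marginal benefit = demand − MEC = 88.94 - 1.36x.
Set SMB = MC: 88.94 - 1.36x = 35.47 + 1.05x → x* = 22.1867.
The welfare-loss triangle has base |x_m − x*| and height MEC(x_m) (the vertical gap between SMB and MC is zero at x* and MEC at x_m).
DWL = ½ × 8.6639 × 20.8800 = 90.4511.

DWL = €90.45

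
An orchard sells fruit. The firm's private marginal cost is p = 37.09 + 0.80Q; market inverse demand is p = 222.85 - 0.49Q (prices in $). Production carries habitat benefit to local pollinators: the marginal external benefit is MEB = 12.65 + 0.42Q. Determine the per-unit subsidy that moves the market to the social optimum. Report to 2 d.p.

Social marginal cost = private MC − MEB = 24.44 + 0.38Q.
Set SMC = demand: 24.44 + 0.38Q = 222.85 - 0.49Q → Q* = 228.0575.
The Pigouvian subsidy equals MEB at Q*: 12.65 + 0.42×228.0575 = 108.4342.

subsidy = $108.43 per unit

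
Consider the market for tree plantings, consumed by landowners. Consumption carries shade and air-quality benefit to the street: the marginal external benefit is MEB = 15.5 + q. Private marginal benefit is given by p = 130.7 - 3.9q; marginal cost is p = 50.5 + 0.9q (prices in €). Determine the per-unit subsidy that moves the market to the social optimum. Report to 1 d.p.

subsidy = €40.7 per unit

Social marginal benefit = demand + MEB = 146.2 - 2.9q.
Set SMB = MC: 146.2 - 2.9q = 50.5 + 0.9q → q* = 25.1842.
The Pigouvian subsidy equals MEB at q*: 15.5 + 1.0×25.1842 = 40.6842.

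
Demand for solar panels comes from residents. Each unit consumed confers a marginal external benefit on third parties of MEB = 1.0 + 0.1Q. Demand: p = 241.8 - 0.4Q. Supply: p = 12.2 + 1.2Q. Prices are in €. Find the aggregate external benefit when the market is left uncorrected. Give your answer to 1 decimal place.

Market equilibrium (private): 12.2 + 1.2Q = 241.8 - 0.4Q → Q_m = 143.5000.
Total external benefit = ∫₀^{Q_m} (1.0 + 0.1Q) dQ = 1.0×143.5000 + ½×0.1×143.5000² = 1173.1125.

€1173.1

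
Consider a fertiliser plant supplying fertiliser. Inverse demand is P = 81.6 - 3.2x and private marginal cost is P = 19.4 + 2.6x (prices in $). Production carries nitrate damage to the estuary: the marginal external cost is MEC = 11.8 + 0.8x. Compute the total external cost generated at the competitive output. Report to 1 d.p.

$172.5

Market equilibrium (private): 19.4 + 2.6x = 81.6 - 3.2x → x_m = 10.7241.
Total external cost = ∫₀^{x_m} (11.8 + 0.8x) dx = 11.8×10.7241 + ½×0.8×10.7241² = 172.5469.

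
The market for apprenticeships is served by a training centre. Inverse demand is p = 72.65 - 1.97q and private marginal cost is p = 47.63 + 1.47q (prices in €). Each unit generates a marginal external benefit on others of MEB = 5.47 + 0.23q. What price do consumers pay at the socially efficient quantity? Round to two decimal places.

Social marginal cost = private MC − MEB = 42.16 + 1.24q.
Set SMC = demand: 42.16 + 1.24q = 72.65 - 1.97q → q* = 9.4984.
Consumer price on the demand curve at q*: 72.65 − 1.97×9.4984 = 53.9382.

P = €53.94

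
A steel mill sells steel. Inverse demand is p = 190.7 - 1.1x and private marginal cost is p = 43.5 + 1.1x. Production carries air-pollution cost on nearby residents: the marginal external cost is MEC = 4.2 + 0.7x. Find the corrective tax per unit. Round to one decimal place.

Social marginal cost = private MC + MEC = 47.7 + 1.8x.
Set SMC = demand: 47.7 + 1.8x = 190.7 - 1.1x → x* = 49.3103.
The Pigouvian tax equals MEC at x*: 4.2 + 0.7×49.3103 = 38.7172.

tax = 38.7 per unit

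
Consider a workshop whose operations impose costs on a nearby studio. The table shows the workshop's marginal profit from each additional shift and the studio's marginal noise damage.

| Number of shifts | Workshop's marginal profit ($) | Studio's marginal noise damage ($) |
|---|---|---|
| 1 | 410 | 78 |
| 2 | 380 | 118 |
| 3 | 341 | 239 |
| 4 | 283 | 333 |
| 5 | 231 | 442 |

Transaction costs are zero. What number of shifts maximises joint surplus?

3

Bargaining reaches the level where marginal profit last exceeds marginal noise damage.
That holds through level 3 (341 ≥ 239) but not at 4 (283 < 333).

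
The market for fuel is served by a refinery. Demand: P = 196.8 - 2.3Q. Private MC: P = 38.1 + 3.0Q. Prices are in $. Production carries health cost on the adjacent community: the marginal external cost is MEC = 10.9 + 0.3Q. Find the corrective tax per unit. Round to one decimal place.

tax = $18.8 per unit

Social marginal cost = private MC + MEC = 49.0 + 3.3Q.
Set SMC = demand: 49.0 + 3.3Q = 196.8 - 2.3Q → Q* = 26.3929.
The Pigouvian tax equals MEC at Q*: 10.9 + 0.3×26.3929 = 18.8179.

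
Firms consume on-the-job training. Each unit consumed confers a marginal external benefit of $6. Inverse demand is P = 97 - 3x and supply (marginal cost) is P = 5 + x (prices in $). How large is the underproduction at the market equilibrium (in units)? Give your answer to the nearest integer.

2 units

Market equilibrium (private): 5 + x = 97 - 3x → x_m = 23.0000.
Social marginal benefit = demand + MEB = 103 - 3x.
Set SMB = MC: 103 - 3x = 5 + x → x* = 24.5000.
Gap = |23.0000 − 24.5000| = 1.5000.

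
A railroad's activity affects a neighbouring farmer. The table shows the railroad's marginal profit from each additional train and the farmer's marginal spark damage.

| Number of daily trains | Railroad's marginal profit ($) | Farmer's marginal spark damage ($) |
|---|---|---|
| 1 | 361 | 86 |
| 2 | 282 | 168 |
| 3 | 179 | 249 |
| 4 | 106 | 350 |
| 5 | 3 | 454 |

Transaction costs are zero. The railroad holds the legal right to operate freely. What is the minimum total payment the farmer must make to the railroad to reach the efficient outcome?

Left alone the railroad would choose level 5 (marginal profit stays positive).
Efficient level: k* = 2 (marginal profit ≥ marginal spark damage through 2).
The farmer must at least cover the railroad's forgone profit from cutting 5→2: 179 + 106 + 3 = 288.

$288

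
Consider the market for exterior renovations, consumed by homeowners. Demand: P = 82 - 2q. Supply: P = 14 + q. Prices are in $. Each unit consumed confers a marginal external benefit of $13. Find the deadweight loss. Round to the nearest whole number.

Market equilibrium (private): 14 + q = 82 - 2q → q_m = 22.6667.
Social marginal benefit = demand + MEB = 95 - 2q.
Set SMB = MC: 95 - 2q = 14 + q → q* = 27.0000.
The welfare-loss triangle has base |q_m − q*| and height MEB(q_m) (the vertical gap between SMB and MC is zero at q* and MEB at q_m).
DWL = ½ × 4.3333 × 13.0000 = 28.1665.

DWL = $28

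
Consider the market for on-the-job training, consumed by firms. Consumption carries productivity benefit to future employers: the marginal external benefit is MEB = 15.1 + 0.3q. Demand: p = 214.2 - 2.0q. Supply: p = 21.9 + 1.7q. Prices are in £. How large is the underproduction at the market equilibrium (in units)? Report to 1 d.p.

Market equilibrium (private): 21.9 + 1.7q = 214.2 - 2.0q → q_m = 51.9730.
Social marginal benefit = demand + MEB = 229.3 - 1.7q.
Set SMB = MC: 229.3 - 1.7q = 21.9 + 1.7q → q* = 61.0000.
Gap = |51.9730 − 61.0000| = 9.0270.

9.0 units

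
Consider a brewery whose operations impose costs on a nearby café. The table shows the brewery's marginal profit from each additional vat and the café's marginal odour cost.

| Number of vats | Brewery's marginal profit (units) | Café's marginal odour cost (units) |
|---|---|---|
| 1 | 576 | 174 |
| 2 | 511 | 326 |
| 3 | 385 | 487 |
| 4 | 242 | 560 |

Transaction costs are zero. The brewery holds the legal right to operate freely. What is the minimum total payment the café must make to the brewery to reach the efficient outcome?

627

Left alone the brewery would choose level 4 (marginal profit stays positive).
Efficient level: k* = 2 (marginal profit ≥ marginal odour cost through 2).
The café must at least cover the brewery's forgone profit from cutting 4→2: 385 + 242 = 627.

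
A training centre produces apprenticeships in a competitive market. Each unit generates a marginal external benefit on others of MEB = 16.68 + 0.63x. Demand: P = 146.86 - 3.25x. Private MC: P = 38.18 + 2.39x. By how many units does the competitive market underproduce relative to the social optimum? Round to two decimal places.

Market equilibrium (private): 38.18 + 2.39x = 146.86 - 3.25x → x_m = 19.2695.
Social marginal cost = private MC − MEB = 21.50 + 1.76x.
Set SMC = demand: 21.50 + 1.76x = 146.86 - 3.25x → x* = 25.0220.
Gap = |19.2695 − 25.0220| = 5.7525.

5.75 units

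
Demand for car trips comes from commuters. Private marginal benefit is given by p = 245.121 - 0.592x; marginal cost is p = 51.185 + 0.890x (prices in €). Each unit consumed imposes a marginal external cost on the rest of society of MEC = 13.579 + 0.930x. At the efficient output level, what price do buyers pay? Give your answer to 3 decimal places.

P = €200.854

Social marginal benefit = demand − MEC = 231.542 - 1.522x.
Set SMB = MC: 231.542 - 1.522x = 51.185 + 0.890x → x* = 74.7749.
Consumer price on the demand curve at x*: 245.121 − 0.592×74.7749 = 200.8543.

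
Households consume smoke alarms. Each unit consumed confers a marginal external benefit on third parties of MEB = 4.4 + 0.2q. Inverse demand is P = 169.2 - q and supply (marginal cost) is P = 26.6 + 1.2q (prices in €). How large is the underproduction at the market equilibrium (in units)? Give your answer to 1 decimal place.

8.7 units

Market equilibrium (private): 26.6 + 1.2q = 169.2 - q → q_m = 64.8182.
Social marginal benefit = demand + MEB = 173.6 - 0.8q.
Set SMB = MC: 173.6 - 0.8q = 26.6 + 1.2q → q* = 73.5000.
Gap = |64.8182 − 73.5000| = 8.6818.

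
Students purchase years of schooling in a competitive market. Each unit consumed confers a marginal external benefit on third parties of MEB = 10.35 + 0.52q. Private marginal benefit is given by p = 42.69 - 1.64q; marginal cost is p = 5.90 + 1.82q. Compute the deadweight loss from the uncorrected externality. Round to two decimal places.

DWL = 42.88

Market equilibrium (private): 5.90 + 1.82q = 42.69 - 1.64q → q_m = 10.6329.
Social marginal benefit = demand + MEB = 53.04 - 1.12q.
Set SMB = MC: 53.04 - 1.12q = 5.90 + 1.82q → q* = 16.0340.
The loss is the area between SMB and MC from q* to q_m; with linear curves that's a triangle of height MEB(q_m).
DWL = ½ × 5.4011 × 15.8791 = 42.8823.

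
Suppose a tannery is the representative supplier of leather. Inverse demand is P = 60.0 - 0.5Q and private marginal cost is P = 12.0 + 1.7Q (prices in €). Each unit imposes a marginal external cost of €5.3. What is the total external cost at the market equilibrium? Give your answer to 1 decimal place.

Market equilibrium (private): 12.0 + 1.7Q = 60.0 - 0.5Q → Q_m = 21.8182.
Total external cost = MEC × Q_m = 5.3 × 21.8182 = 115.6365.

€115.6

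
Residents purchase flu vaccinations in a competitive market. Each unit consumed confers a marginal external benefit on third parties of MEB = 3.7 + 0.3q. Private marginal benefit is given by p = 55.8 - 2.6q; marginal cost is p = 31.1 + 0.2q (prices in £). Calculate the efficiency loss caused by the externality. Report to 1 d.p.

DWL = £8.1

Market equilibrium (private): 31.1 + 0.2q = 55.8 - 2.6q → q_m = 8.8214.
Social marginal benefit = demand + MEB = 59.5 - 2.3q.
Set SMB = MC: 59.5 - 2.3q = 31.1 + 0.2q → q* = 11.3600.
The welfare-loss triangle has base |q_m − q*| and height MEB(q_m) (the vertical gap between SMB and MC is zero at q* and MEB at q_m).
DWL = ½ × 2.5386 × 6.3464 = 8.0555.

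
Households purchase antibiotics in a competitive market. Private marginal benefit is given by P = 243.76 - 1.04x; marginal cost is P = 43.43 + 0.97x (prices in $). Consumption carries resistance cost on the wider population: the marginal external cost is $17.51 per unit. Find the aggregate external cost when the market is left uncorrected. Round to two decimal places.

$1745.16

Market equilibrium (private): 43.43 + 0.97x = 243.76 - 1.04x → x_m = 99.6667.
Total external cost = MEC × x_m = 17.51 × 99.6667 = 1745.1639.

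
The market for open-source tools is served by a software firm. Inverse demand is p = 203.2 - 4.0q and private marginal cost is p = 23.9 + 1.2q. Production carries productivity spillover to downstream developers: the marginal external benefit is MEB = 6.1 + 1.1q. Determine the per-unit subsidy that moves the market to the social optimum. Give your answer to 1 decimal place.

subsidy = 55.8 per unit

Social marginal cost = private MC − MEB = 17.8 + 0.1q.
Set SMC = demand: 17.8 + 0.1q = 203.2 - 4.0q → q* = 45.2195.
The Pigouvian subsidy equals MEB at q*: 6.1 + 1.1×45.2195 = 55.8415.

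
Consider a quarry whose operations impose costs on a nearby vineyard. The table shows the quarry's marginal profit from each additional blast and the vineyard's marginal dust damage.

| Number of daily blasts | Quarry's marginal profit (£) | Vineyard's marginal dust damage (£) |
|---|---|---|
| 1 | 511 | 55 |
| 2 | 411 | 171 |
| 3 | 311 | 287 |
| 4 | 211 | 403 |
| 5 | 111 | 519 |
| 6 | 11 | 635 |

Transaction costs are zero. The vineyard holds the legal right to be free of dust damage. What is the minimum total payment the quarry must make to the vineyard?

Efficient level: marginal profit ≥ marginal dust damage through level 3, so k* = 3.
With the vineyard holding the right, the quarry must at least compensate total damage at k*: 55 + 171 + 287 = 513.

£513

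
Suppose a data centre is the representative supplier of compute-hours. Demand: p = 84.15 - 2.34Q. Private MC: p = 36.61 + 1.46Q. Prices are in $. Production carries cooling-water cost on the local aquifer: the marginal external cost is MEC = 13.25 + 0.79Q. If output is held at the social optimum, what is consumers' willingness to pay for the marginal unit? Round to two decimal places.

Social marginal cost = private MC + MEC = 49.86 + 2.25Q.
Set SMC = demand: 49.86 + 2.25Q = 84.15 - 2.34Q → Q* = 7.4706.
Consumer price on the demand curve at Q*: 84.15 − 2.34×7.4706 = 66.6688.

P = $66.67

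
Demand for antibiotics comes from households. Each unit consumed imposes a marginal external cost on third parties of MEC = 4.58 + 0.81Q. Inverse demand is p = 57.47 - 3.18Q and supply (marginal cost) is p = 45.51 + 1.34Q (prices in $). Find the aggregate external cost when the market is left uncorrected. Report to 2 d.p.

$14.95

Market equilibrium (private): 45.51 + 1.34Q = 57.47 - 3.18Q → Q_m = 2.6460.
Total external cost = ∫₀^{Q_m} (4.58 + 0.81Q) dQ = 4.58×2.6460 + ½×0.81×2.6460² = 14.9542.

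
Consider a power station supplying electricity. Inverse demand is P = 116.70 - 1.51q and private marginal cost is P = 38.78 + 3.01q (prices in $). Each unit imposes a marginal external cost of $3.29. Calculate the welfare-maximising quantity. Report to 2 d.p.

q* = 16.51

Social marginal cost = private MC + MEC = 42.07 + 3.01q.
Set SMC = demand: 42.07 + 3.01q = 116.70 - 1.51q → q* = 16.5111.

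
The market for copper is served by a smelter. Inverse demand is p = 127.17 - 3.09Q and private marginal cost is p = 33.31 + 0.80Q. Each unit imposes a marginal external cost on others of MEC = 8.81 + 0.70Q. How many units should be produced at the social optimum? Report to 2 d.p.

Q* = 18.53

Social marginal cost = private MC + MEC = 42.12 + 1.50Q.
Set SMC = demand: 42.12 + 1.50Q = 127.17 - 3.09Q → Q* = 18.5294.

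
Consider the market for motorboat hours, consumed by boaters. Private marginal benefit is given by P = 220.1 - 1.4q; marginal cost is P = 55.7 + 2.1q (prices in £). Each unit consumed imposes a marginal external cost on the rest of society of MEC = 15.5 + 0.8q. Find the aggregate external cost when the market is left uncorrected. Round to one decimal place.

£1610.6

Market equilibrium (private): 55.7 + 2.1q = 220.1 - 1.4q → q_m = 46.9714.
Total external cost = ∫₀^{q_m} (15.5 + 0.8q) dq = 15.5×46.9714 + ½×0.8×46.9714² = 1610.5817.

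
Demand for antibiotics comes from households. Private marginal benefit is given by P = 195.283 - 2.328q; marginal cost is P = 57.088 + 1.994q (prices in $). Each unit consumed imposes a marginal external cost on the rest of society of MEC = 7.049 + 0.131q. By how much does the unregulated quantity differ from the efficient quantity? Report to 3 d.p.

Market equilibrium (private): 57.088 + 1.994q = 195.283 - 2.328q → q_m = 31.9748.
Social marginal benefit = demand − MEC = 188.234 - 2.459q.
Set SMB = MC: 188.234 - 2.459q = 57.088 + 1.994q → q* = 29.4512.
Gap = |31.9748 − 29.4512| = 2.5236.

2.524 units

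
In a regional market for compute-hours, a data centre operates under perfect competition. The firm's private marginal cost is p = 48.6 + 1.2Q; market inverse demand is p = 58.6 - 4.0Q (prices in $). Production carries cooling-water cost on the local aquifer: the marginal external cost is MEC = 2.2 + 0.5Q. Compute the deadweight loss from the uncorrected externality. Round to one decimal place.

DWL = $0.9

Market equilibrium (private): 48.6 + 1.2Q = 58.6 - 4.0Q → Q_m = 1.9231.
Social marginal cost = private MC + MEC = 50.8 + 1.7Q.
Set SMC = demand: 50.8 + 1.7Q = 58.6 - 4.0Q → Q* = 1.3684.
The welfare-loss triangle has base |Q_m − Q*| and height MEC(Q_m) (the vertical gap between SMC and demand is zero at Q* and MEC at Q_m).
DWL = ½ × 0.5547 × 3.1615 = 0.8768.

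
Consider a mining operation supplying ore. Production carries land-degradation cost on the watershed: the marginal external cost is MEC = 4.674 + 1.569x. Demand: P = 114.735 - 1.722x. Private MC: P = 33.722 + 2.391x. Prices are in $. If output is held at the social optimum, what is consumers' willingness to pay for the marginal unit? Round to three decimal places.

P = $91.600

Social marginal cost = private MC + MEC = 38.396 + 3.960x.
Set SMC = demand: 38.396 + 3.960x = 114.735 - 1.722x → x* = 13.4352.
Consumer price on the demand curve at x*: 114.735 − 1.722×13.4352 = 91.5996.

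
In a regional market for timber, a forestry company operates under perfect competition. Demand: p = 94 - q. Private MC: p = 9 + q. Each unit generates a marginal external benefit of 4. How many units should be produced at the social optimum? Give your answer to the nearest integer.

Social marginal cost = private MC − MEB = 5 + q.
Set SMC = demand: 5 + q = 94 - q → q* = 44.5000.

q* = 45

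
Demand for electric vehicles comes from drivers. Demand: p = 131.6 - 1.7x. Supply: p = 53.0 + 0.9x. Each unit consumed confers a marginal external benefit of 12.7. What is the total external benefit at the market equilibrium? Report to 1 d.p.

Market equilibrium (private): 53.0 + 0.9x = 131.6 - 1.7x → x_m = 30.2308.
Total external benefit = MEB × x_m = 12.7 × 30.2308 = 383.9312.

383.9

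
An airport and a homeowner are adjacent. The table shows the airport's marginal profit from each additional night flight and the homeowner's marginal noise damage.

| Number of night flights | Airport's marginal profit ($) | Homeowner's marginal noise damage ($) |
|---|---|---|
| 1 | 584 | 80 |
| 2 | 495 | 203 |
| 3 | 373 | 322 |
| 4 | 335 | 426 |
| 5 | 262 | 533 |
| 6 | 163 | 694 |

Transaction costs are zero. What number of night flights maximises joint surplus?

3

Bargaining reaches the level where marginal profit last exceeds marginal noise damage.
That holds through level 3 (373 ≥ 322) but not at 4 (335 < 426).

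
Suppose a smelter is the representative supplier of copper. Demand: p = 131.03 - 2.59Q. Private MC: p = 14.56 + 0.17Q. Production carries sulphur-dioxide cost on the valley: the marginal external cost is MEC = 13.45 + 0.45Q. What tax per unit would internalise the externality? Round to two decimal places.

Social marginal cost = private MC + MEC = 28.01 + 0.62Q.
Set SMC = demand: 28.01 + 0.62Q = 131.03 - 2.59Q → Q* = 32.0935.
The Pigouvian tax equals MEC at Q*: 13.45 + 0.45×32.0935 = 27.8921.

tax = 27.89 per unit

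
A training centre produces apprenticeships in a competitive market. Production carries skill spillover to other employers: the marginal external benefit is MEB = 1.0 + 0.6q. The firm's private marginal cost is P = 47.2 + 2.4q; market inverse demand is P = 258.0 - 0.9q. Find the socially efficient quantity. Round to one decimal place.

Social marginal cost = private MC − MEB = 46.2 + 1.8q.
Set SMC = demand: 46.2 + 1.8q = 258.0 - 0.9q → q* = 78.4444.

q* = 78.4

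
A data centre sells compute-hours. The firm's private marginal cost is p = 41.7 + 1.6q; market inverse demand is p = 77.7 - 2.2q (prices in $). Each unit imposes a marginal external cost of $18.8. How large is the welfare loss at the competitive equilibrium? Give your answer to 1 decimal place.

DWL = $46.5

Market equilibrium (private): 41.7 + 1.6q = 77.7 - 2.2q → q_m = 9.4737.
Social marginal cost = private MC + MEC = 60.5 + 1.6q.
Set SMC = demand: 60.5 + 1.6q = 77.7 - 2.2q → q* = 4.5263.
The loss is the area between SMC and demand from q* to q_m; with linear curves that's a triangle of height MEC(q_m).
DWL = ½ × 4.9474 × 18.8000 = 46.5056.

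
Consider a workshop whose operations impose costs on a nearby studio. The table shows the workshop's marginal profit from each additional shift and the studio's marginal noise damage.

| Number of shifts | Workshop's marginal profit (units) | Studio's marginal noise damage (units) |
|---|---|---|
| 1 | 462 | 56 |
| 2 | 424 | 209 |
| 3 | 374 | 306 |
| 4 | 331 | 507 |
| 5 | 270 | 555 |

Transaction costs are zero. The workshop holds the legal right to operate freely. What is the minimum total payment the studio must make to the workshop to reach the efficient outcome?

Left alone the workshop would choose level 5 (marginal profit stays positive).
Efficient level: k* = 3 (marginal profit ≥ marginal noise damage through 3).
The studio must at least cover the workshop's forgone profit from cutting 5→3: 331 + 270 = 601.

601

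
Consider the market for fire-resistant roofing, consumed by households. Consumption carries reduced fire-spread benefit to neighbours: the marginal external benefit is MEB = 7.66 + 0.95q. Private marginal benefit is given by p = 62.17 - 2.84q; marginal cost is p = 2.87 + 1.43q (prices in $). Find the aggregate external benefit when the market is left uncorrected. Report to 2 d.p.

$197.99

Market equilibrium (private): 2.87 + 1.43q = 62.17 - 2.84q → q_m = 13.8876.
Total external benefit = ∫₀^{q_m} (7.66 + 0.95q) dq = 7.66×13.8876 + ½×0.95×13.8876² = 197.9901.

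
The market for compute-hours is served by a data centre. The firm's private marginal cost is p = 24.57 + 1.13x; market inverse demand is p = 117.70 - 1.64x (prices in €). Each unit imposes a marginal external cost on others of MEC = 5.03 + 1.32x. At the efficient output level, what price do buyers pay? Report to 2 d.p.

P = €82.37

Social marginal cost = private MC + MEC = 29.60 + 2.45x.
Set SMC = demand: 29.60 + 2.45x = 117.70 - 1.64x → x* = 21.5403.
Consumer price on the demand curve at x*: 117.70 − 1.64×21.5403 = 82.3739.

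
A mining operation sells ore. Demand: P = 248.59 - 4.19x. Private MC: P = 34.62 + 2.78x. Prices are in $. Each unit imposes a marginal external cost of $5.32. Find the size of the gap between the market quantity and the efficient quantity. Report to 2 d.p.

0.76 units

Market equilibrium (private): 34.62 + 2.78x = 248.59 - 4.19x → x_m = 30.6987.
Social marginal cost = private MC + MEC = 39.94 + 2.78x.
Set SMC = demand: 39.94 + 2.78x = 248.59 - 4.19x → x* = 29.9354.
Gap = |30.6987 − 29.9354| = 0.7633.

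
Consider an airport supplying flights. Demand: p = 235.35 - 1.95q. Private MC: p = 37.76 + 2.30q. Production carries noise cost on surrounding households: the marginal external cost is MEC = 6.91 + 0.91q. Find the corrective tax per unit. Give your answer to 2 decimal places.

Social marginal cost = private MC + MEC = 44.67 + 3.21q.
Set SMC = demand: 44.67 + 3.21q = 235.35 - 1.95q → q* = 36.9535.
The Pigouvian tax equals MEC at q*: 6.91 + 0.91×36.9535 = 40.5377.

tax = 40.54 per unit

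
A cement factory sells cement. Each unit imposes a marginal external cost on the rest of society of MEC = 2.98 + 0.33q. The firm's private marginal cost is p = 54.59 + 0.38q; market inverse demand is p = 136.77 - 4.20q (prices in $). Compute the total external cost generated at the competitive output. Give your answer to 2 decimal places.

$106.59

Market equilibrium (private): 54.59 + 0.38q = 136.77 - 4.20q → q_m = 17.9432.
Total external cost = ∫₀^{q_m} (2.98 + 0.33q) dq = 2.98×17.9432 + ½×0.33×17.9432² = 106.5939.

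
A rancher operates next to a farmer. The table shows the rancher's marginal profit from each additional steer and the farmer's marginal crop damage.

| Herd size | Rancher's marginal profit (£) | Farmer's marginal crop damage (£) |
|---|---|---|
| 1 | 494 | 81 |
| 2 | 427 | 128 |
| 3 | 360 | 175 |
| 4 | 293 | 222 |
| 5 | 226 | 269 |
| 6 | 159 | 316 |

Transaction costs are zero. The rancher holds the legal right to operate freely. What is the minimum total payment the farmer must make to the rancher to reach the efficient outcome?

£385

Left alone the rancher would choose level 6 (marginal profit stays positive).
Efficient level: k* = 4 (marginal profit ≥ marginal crop damage through 4).
The farmer must at least cover the rancher's forgone profit from cutting 6→4: 226 + 159 = 385.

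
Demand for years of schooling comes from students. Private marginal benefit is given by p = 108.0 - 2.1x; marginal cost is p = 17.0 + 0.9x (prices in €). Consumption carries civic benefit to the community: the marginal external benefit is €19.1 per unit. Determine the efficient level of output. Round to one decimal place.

Social marginal benefit = demand + MEB = 127.1 - 2.1x.
Set SMB = MC: 127.1 - 2.1x = 17.0 + 0.9x → x* = 36.7000.

x* = 36.7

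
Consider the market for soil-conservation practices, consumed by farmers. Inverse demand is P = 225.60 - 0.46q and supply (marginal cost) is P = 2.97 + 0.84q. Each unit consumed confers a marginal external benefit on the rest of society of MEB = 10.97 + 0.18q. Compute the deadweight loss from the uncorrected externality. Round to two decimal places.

Market equilibrium (private): 2.97 + 0.84q = 225.60 - 0.46q → q_m = 171.2538.
Social marginal benefit = demand + MEB = 236.57 - 0.28q.
Set SMB = MC: 236.57 - 0.28q = 2.97 + 0.84q → q* = 208.5714.
Between q* and q_m the wedge SMB − MC runs linearly from 0 to MEB(q_m), so the loss is a triangle.
DWL = ½ × 37.3176 × 41.7957 = 779.8576.

DWL = 779.86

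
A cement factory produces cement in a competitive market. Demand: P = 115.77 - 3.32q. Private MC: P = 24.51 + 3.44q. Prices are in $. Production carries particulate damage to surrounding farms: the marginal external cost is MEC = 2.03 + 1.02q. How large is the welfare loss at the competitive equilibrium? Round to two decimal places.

Market equilibrium (private): 24.51 + 3.44q = 115.77 - 3.32q → q_m = 13.5000.
Social marginal cost = private MC + MEC = 26.54 + 4.46q.
Set SMC = demand: 26.54 + 4.46q = 115.77 - 3.32q → q* = 11.4692.
Between q* and q_m the wedge SMC − demand runs linearly from 0 to MEC(q_m), so the loss is a triangle.
DWL = ½ × 2.0308 × 15.8000 = 16.0433.

DWL = $16.04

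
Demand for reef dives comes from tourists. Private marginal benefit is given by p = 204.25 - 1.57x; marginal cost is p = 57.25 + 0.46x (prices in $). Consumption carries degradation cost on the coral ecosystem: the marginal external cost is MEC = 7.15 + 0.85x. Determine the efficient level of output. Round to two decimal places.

x* = 48.56

Social marginal benefit = demand − MEC = 197.10 - 2.42x.
Set SMB = MC: 197.10 - 2.42x = 57.25 + 0.46x → x* = 48.5590.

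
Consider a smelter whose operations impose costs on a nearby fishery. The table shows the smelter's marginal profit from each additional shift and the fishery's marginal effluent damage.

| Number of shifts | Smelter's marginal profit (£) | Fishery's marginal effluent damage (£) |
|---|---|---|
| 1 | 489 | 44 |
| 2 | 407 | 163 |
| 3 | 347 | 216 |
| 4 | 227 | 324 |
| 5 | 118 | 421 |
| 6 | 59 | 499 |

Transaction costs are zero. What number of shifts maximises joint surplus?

Bargaining reaches the level where marginal profit last exceeds marginal effluent damage.
That holds through level 3 (347 ≥ 216) but not at 4 (227 < 324).

3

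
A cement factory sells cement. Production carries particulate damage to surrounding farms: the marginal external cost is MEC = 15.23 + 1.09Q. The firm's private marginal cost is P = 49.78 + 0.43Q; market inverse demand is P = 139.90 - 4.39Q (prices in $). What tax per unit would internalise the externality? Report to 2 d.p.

tax = $29.04 per unit

Social marginal cost = private MC + MEC = 65.01 + 1.52Q.
Set SMC = demand: 65.01 + 1.52Q = 139.90 - 4.39Q → Q* = 12.6717.
The Pigouvian tax equals MEC at Q*: 15.23 + 1.09×12.6717 = 29.0422.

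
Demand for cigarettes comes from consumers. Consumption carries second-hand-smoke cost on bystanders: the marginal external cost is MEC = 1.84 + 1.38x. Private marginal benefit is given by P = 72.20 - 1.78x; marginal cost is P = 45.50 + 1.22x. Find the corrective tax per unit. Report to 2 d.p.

tax = 9.67 per unit

Social marginal benefit = demand − MEC = 70.36 - 3.16x.
Set SMB = MC: 70.36 - 3.16x = 45.50 + 1.22x → x* = 5.6758.
The Pigouvian tax equals MEC at x*: 1.84 + 1.38×5.6758 = 9.6726.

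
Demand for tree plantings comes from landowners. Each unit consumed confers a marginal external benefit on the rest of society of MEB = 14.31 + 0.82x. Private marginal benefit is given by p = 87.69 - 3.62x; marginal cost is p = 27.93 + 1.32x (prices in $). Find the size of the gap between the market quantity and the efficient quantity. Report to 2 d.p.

5.88 units

Market equilibrium (private): 27.93 + 1.32x = 87.69 - 3.62x → x_m = 12.0972.
Social marginal benefit = demand + MEB = 102.00 - 2.80x.
Set SMB = MC: 102.00 - 2.80x = 27.93 + 1.32x → x* = 17.9782.
Gap = |12.0972 − 17.9782| = 5.8810.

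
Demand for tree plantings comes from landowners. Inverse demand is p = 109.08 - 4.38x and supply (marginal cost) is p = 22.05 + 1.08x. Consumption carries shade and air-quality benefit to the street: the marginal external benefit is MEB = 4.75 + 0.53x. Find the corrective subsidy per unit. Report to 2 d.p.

subsidy = 14.62 per unit

Social marginal benefit = demand + MEB = 113.83 - 3.85x.
Set SMB = MC: 113.83 - 3.85x = 22.05 + 1.08x → x* = 18.6166.
The Pigouvian subsidy equals MEB at x*: 4.75 + 0.53×18.6166 = 14.6168.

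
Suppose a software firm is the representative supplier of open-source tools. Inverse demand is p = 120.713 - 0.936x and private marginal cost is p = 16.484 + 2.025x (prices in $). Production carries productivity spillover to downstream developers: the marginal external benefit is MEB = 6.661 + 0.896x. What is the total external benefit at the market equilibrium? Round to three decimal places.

Market equilibrium (private): 16.484 + 2.025x = 120.713 - 0.936x → x_m = 35.2006.
Total external benefit = ∫₀^{x_m} (6.661 + 0.896x) dx = 6.661×35.2006 + ½×0.896×35.2006² = 789.5800.

$789.580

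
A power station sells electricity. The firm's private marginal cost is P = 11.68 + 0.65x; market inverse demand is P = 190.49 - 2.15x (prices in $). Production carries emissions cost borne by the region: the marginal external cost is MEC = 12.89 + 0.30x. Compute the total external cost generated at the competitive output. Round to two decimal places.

Market equilibrium (private): 11.68 + 0.65x = 190.49 - 2.15x → x_m = 63.8607.
Total external cost = ∫₀^{x_m} (12.89 + 0.30x) dx = 12.89×63.8607 + ½×0.30×63.8607² = 1434.8928.

$1434.89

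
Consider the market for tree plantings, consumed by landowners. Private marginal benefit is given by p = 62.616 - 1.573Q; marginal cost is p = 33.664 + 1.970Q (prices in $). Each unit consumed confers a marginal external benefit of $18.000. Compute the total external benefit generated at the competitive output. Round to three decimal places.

$147.089

Market equilibrium (private): 33.664 + 1.970Q = 62.616 - 1.573Q → Q_m = 8.1716.
Total external benefit = MEB × Q_m = 18.000 × 8.1716 = 147.0888.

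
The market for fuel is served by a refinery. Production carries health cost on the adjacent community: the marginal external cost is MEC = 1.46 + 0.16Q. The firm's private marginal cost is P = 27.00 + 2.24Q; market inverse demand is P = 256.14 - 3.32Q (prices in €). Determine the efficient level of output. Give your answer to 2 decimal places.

Social marginal cost = private MC + MEC = 28.46 + 2.40Q.
Set SMC = demand: 28.46 + 2.40Q = 256.14 - 3.32Q → Q* = 39.8042.

Q* = 39.80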